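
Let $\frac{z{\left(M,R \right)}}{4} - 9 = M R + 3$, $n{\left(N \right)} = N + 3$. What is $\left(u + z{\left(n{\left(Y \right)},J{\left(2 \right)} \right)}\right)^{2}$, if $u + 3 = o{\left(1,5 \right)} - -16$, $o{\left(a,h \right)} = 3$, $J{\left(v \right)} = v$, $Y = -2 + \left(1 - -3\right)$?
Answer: $10816$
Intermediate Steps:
$Y = 2$ ($Y = -2 + \left(1 + 3\right) = -2 + 4 = 2$)
$n{\left(N \right)} = 3 + N$
$z{\left(M,R \right)} = 48 + 4 M R$ ($z{\left(M,R \right)} = 36 + 4 \left(M R + 3\right) = 36 + 4 \left(3 + M R\right) = 36 + \left(12 + 4 M R\right) = 48 + 4 M R$)
$u = 16$ ($u = -3 + \left(3 - -16\right) = -3 + \left(3 + 16\right) = -3 + 19 = 16$)
$\left(u + z{\left(n{\left(Y \right)},J{\left(2 \right)} \right)}\right)^{2} = \left(16 + \left(48 + 4 \left(3 + 2\right) 2\right)\right)^{2} = \left(16 + \left(48 + 4 \cdot 5 \cdot 2\right)\right)^{2} = \left(16 + \left(48 + 40\right)\right)^{2} = \left(16 + 88\right)^{2} = 104^{2} = 10816$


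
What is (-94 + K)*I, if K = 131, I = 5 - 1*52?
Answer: -1739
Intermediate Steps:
I = -47 (I = 5 - 52 = -47)
(-94 + K)*I = (-94 + 131)*(-47) = 37*(-47) = -1739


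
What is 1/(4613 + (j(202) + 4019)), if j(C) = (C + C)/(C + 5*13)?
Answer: 267/2305148 ≈ 0.00011583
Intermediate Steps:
j(C) = 2*C/(65 + C) (j(C) = (2*C)/(C + 65) = (2*C)/(65 + C) = 2*C/(65 + C))
1/(4613 + (j(202) + 4019)) = 1/(4613 + (2*202/(65 + 202) + 4019)) = 1/(4613 + (2*202/267 + 4019)) = 1/(4613 + (2*202*(1/267) + 4019)) = 1/(4613 + (404/267 + 4019)) = 1/(4613 + 1073477/267) = 1/(2305148/267) = 267/2305148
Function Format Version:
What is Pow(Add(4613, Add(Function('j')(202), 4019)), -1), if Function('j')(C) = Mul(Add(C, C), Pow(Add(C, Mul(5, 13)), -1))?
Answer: Rational(267, 2305148) ≈ 0.00011583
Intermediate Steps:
Function('j')(C) = Mul(2, C, Pow(Add(65, C), -1)) (Function('j')(C) = Mul(Mul(2, C), Pow(Add(C, 65), -1)) = Mul(Mul(2, C), Pow(Add(65, C), -1)) = Mul(2, C, Pow(Add(65, C), -1)))
Pow(Add(4613, Add(Function('j')(202), 4019)), -1) = Pow(Add(4613, Add(Mul(2, 202, Pow(Add(65, 202), -1)), 4019)), -1) = Pow(Add(4613, Add(Mul(2, 202, Pow(267, -1)), 4019)), -1) = Pow(Add(4613, Add(Mul(2, 202, Rational(1, 267)), 4019)), -1) = Pow(Add(4613, Add(Rational(404, 267), 4019)), -1) = Pow(Add(4613, Rational(1073477, 267)), -1) = Pow(Rational(2305148, 267), -1) = Rational(267, 2305148)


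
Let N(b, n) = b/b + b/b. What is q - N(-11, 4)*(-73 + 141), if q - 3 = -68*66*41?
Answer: -184141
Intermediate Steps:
N(b, n) = 2 (N(b, n) = 1 + 1 = 2)
q = -184005 (q = 3 - 68*66*41 = 3 - 4488*41 = 3 - 184008 = -184005)
q - N(-11, 4)*(-73 + 141) = -184005 - 2*(-73 + 141) = -184005 - 2*68 = -184005 - 1*136 = -184005 - 136 = -184141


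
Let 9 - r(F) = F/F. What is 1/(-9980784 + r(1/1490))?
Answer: -1/9980776 ≈ -1.0019e-7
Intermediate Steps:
r(F) = 8 (r(F) = 9 - F/F = 9 - 1*1 = 9 - 1 = 8)
1/(-9980784 + r(1/1490)) = 1/(-9980784 + 8) = 1/(-9980776) = -1/9980776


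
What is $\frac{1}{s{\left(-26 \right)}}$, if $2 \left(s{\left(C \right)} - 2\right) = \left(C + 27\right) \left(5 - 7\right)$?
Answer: $1$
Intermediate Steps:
$s{\left(C \right)} = -25 - C$ ($s{\left(C \right)} = 2 + \frac{\left(C + 27\right) \left(5 - 7\right)}{2} = 2 + \frac{\left(27 + C\right) \left(-2\right)}{2} = 2 + \frac{-54 - 2 C}{2} = 2 - \left(27 + C\right) = -25 - C$)
$\frac{1}{s{\left(-26 \right)}} = \frac{1}{-25 - -26} = \frac{1}{-25 + 26} = 1^{-1} = 1$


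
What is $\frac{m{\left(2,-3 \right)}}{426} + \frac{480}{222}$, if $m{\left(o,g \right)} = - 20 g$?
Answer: $\frac{6050}{2627} \approx 2.303$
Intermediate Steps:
$\frac{m{\left(2,-3 \right)}}{426} + \frac{480}{222} = \frac{\left(-20\right) \left(-3\right)}{426} + \frac{480}{222} = 60 \cdot \frac{1}{426} + 480 \cdot \frac{1}{222} = \frac{10}{71} + \frac{80}{37} = \frac{6050}{2627}$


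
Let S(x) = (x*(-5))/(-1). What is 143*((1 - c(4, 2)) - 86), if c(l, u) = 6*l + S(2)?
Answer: -17017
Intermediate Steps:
S(x) = 5*x (S(x) = -5*x*(-1) = 5*x)
c(l, u) = 10 + 6*l (c(l, u) = 6*l + 5*2 = 6*l + 10 = 10 + 6*l)
143*((1 - c(4, 2)) - 86) = 143*((1 - (10 + 6*4)) - 86) = 143*((1 - (10 + 24)) - 86) = 143*((1 - 1*34) - 86) = 143*((1 - 34) - 86) = 143*(-33 - 86) = 143*(-119) = -17017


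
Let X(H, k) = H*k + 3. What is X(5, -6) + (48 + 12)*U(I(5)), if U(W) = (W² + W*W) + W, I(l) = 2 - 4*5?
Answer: 37773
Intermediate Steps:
X(H, k) = 3 + H*k
I(l) = -18 (I(l) = 2 - 20 = -18)
U(W) = W + 2*W² (U(W) = (W² + W²) + W = 2*W² + W = W + 2*W²)
X(5, -6) + (48 + 12)*U(I(5)) = (3 + 5*(-6)) + (48 + 12)*(-18*(1 + 2*(-18))) = (3 - 30) + 60*(-18*(1 - 36)) = -27 + 60*(-18*(-35)) = -27 + 60*630 = -27 + 37800 = 37773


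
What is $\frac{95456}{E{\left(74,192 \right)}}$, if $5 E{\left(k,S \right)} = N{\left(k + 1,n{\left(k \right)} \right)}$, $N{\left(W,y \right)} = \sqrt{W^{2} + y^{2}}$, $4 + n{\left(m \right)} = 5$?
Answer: $\frac{238640 \sqrt{5626}}{2813} \approx 6363.2$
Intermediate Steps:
$n{\left(m \right)} = 1$ ($n{\left(m \right)} = -4 + 5 = 1$)
$E{\left(k,S \right)} = \frac{\sqrt{1 + \left(1 + k\right)^{2}}}{5}$ ($E{\left(k,S \right)} = \frac{\sqrt{\left(k + 1\right)^{2} + 1^{2}}}{5} = \frac{\sqrt{\left(1 + k\right)^{2} + 1}}{5} = \frac{\sqrt{1 + \left(1 + k\right)^{2}}}{5}$)
$\frac{95456}{E{\left(74,192 \right)}} = \frac{95456}{\frac{1}{5} \sqrt{1 + \left(1 + 74\right)^{2}}} = \frac{95456}{\frac{1}{5} \sqrt{1 + 75^{2}}} = \frac{95456}{\frac{1}{5} \sqrt{1 + 5625}} = \frac{95456}{\frac{1}{5} \sqrt{5626}} = 95456 \frac{5 \sqrt{5626}}{5626} = \frac{238640 \sqrt{5626}}{2813}$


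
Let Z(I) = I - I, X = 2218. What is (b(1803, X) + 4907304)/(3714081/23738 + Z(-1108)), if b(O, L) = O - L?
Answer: 116479731082/3714081 ≈ 31362.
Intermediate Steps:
Z(I) = 0
(b(1803, X) + 4907304)/(3714081/23738 + Z(-1108)) = ((1803 - 1*2218) + 4907304)/(3714081/23738 + 0) = ((1803 - 2218) + 4907304)/(3714081*(1/23738) + 0) = (-415 + 4907304)/(3714081/23738 + 0) = 4906889/(3714081/23738) = 4906889*(23738/3714081) = 116479731082/3714081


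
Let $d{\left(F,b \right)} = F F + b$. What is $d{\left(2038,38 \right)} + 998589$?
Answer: $5152071$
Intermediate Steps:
$d{\left(F,b \right)} = b + F^{2}$ ($d{\left(F,b \right)} = F^{2} + b = b + F^{2}$)
$d{\left(2038,38 \right)} + 998589 = \left(38 + 2038^{2}\right) + 998589 = \left(38 + 4153444\right) + 998589 = 4153482 + 998589 = 5152071$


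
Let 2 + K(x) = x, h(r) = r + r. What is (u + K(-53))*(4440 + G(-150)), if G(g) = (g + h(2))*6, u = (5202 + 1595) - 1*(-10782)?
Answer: 62455536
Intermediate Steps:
h(r) = 2*r
K(x) = -2 + x
u = 17579 (u = 6797 + 10782 = 17579)
G(g) = 24 + 6*g (G(g) = (g + 2*2)*6 = (g + 4)*6 = (4 + g)*6 = 24 + 6*g)
(u + K(-53))*(4440 + G(-150)) = (17579 + (-2 - 53))*(4440 + (24 + 6*(-150))) = (17579 - 55)*(4440 + (24 - 900)) = 17524*(4440 - 876) = 17524*3564 = 62455536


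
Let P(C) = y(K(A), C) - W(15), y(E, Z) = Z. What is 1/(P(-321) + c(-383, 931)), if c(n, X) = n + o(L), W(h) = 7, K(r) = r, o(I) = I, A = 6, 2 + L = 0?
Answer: -1/713 ≈ -0.0014025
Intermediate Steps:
L = -2 (L = -2 + 0 = -2)
c(n, X) = -2 + n (c(n, X) = n - 2 = -2 + n)
P(C) = -7 + C (P(C) = C - 1*7 = C - 7 = -7 + C)
1/(P(-321) + c(-383, 931)) = 1/((-7 - 321) + (-2 - 383)) = 1/(-328 - 385) = 1/(-713) = -1/713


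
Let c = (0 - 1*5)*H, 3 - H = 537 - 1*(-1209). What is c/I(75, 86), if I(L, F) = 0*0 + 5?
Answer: 1743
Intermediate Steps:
H = -1743 (H = 3 - (537 - 1*(-1209)) = 3 - (537 + 1209) = 3 - 1*1746 = 3 - 1746 = -1743)
I(L, F) = 5 (I(L, F) = 0 + 5 = 5)
c = 8715 (c = (0 - 1*5)*(-1743) = (0 - 5)*(-1743) = -5*(-1743) = 8715)
c/I(75, 86) = 8715/5 = 8715*(⅕) = 1743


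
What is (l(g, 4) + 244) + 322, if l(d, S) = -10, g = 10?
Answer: 556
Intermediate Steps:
(l(g, 4) + 244) + 322 = (-10 + 244) + 322 = 234 + 322 = 556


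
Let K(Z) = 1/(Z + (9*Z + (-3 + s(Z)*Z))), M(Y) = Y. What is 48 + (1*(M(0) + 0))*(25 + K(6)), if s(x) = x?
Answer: 48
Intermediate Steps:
K(Z) = 1/(-3 + Z**2 + 10*Z) (K(Z) = 1/(Z + (9*Z + (-3 + Z*Z))) = 1/(Z + (9*Z + (-3 + Z**2))) = 1/(Z + (-3 + Z**2 + 9*Z)) = 1/(-3 + Z**2 + 10*Z))
48 + (1*(M(0) + 0))*(25 + K(6)) = 48 + (1*(0 + 0))*(25 + 1/(-3 + 6**2 + 10*6)) = 48 + (1*0)*(25 + 1/(-3 + 36 + 60)) = 48 + 0*(25 + 1/93) = 48 + 0*(2326/93) = 48 + 0 = 48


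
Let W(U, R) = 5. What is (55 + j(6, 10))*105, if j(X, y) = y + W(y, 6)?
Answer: 7350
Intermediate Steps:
j(X, y) = 5 + y (j(X, y) = y + 5 = 5 + y)
(55 + j(6, 10))*105 = (55 + (5 + 10))*105 = (55 + 15)*105 = 70*105 = 7350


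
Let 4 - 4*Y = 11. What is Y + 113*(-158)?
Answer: -71423/4 ≈ -17856.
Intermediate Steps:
Y = -7/4 (Y = 1 - ¼*11 = 1 - 11/4 = -7/4 ≈ -1.7500)
Y + 113*(-158) = -7/4 + 113*(-158) = -7/4 - 17854 = -71423/4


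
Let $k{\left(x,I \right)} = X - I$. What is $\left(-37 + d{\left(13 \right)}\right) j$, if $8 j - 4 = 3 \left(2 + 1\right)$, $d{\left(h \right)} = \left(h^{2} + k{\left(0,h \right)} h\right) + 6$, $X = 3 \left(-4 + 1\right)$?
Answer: $- \frac{481}{2} \approx -240.5$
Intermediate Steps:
$X = -9$ ($X = 3 \left(-3\right) = -9$)
$k{\left(x,I \right)} = -9 - I$
$d{\left(h \right)} = 6 + h^{2} + h \left(-9 - h\right)$ ($d{\left(h \right)} = \left(h^{2} + \left(-9 - h\right) h\right) + 6 = \left(h^{2} + h \left(-9 - h\right)\right) + 6 = 6 + h^{2} + h \left(-9 - h\right)$)
$j = \frac{13}{8}$ ($j = \frac{1}{2} + \frac{3 \left(2 + 1\right)}{8} = \frac{1}{2} + \frac{3 \cdot 3}{8} = \frac{1}{2} + \frac{1}{8} \cdot 9 = \frac{1}{2} + \frac{9}{8} = \frac{13}{8} \approx 1.625$)
$\left(-37 + d{\left(13 \right)}\right) j = \left(-37 + \left(6 - 117\right)\right) \frac{13}{8} = \left(-37 - 111\right) \frac{13}{8} = \left(-148\right) \frac{13}{8} = - \frac{481}{2}$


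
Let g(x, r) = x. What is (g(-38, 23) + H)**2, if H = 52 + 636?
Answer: 422500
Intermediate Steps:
H = 688
(g(-38, 23) + H)**2 = (-38 + 688)**2 = 650**2 = 422500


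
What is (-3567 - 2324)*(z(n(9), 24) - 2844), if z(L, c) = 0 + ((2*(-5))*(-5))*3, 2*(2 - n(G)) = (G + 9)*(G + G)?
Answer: 15870354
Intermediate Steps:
n(G) = 2 - G*(9 + G) (n(G) = 2 - (G + 9)*(G + G)/2 = 2 - (9 + G)*2*G/2 = 2 - G*(9 + G))
z(L, c) = 150 (z(L, c) = 0 - 10*(-5)*3 = 0 + 50*3 = 0 + 150 = 150)
(-3567 - 2324)*(z(n(9), 24) - 2844) = (-3567 - 2324)*(150 - 2844) = -5891*(-2694) = 15870354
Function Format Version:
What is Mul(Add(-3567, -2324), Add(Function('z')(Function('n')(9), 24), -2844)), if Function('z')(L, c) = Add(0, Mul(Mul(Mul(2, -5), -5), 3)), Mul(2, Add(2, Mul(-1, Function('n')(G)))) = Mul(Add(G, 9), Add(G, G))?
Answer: 15870354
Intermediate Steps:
Function('n')(G) = Add(2, Mul(-1, G, Add(9, G))) (Function('n')(G) = Add(2, Mul(Rational(-1, 2), Mul(Add(G, 9), Add(G, G)))) = Add(2, Mul(Rational(-1, 2), Mul(Add(9, G), Mul(2, G)))) = Add(2, Mul(Rational(-1, 2), Mul(2, G, Add(9, G)))) = Add(2, Mul(-1, G, Add(9, G))))
Function('z')(L, c) = 150 (Function('z')(L, c) = Add(0, Mul(Mul(-10, -5), 3)) = Add(0, Mul(50, 3)) = Add(0, 150) = 150)
Mul(Add(-3567, -2324), Add(Function('z')(Function('n')(9), 24), -2844)) = Mul(Add(-3567, -2324), Add(150, -2844)) = Mul(-5891, -2694) = 15870354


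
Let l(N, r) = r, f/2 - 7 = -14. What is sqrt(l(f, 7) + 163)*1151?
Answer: 1151*sqrt(170) ≈ 15007.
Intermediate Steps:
f = -14 (f = 14 + 2*(-14) = 14 - 28 = -14)
sqrt(l(f, 7) + 163)*1151 = sqrt(7 + 163)*1151 = sqrt(170)*1151 = 1151*sqrt(170)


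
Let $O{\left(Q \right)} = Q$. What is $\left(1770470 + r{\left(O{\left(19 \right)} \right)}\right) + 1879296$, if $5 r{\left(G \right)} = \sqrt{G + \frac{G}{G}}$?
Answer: $3649766 + \frac{2 \sqrt{5}}{5} \approx 3.6498 \cdot 10^{6}$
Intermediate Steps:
$r{\left(G \right)} = \frac{\sqrt{1 + G}}{5}$ ($r{\left(G \right)} = \frac{\sqrt{G + \frac{G}{G}}}{5} = \frac{\sqrt{G + 1}}{5} = \frac{\sqrt{1 + G}}{5}$)
$\left(1770470 + r{\left(O{\left(19 \right)} \right)}\right) + 1879296 = \left(1770470 + \frac{\sqrt{1 + 19}}{5}\right) + 1879296 = \left(1770470 + \frac{\sqrt{20}}{5}\right) + 1879296 = \left(1770470 + \frac{2 \sqrt{5}}{5}\right) + 1879296 = 3649766 + \frac{2 \sqrt{5}}{5}$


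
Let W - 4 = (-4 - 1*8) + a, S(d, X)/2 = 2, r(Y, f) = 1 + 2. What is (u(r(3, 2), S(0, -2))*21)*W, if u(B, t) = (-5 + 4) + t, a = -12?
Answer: -1260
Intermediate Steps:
r(Y, f) = 3
S(d, X) = 4 (S(d, X) = 2*2 = 4)
W = -20 (W = 4 + ((-4 - 1*8) - 12) = 4 + ((-4 - 8) - 12) = 4 + (-12 - 12) = 4 - 24 = -20)
u(B, t) = -1 + t
(u(r(3, 2), S(0, -2))*21)*W = ((-1 + 4)*21)*(-20) = (3*21)*(-20) = 63*(-20) = -1260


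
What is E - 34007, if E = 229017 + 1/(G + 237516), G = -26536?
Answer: 41143209801/210980 ≈ 1.9501e+5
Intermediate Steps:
E = 48318006661/210980 (E = 229017 + 1/(-26536 + 237516) = 229017 + 1/210980 = 48318006661/210980 ≈ 2.2902e+5)
E - 34007 = 48318006661/210980 - 34007 = 41143209801/210980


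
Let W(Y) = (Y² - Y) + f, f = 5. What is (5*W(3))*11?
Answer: 605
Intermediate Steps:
W(Y) = 5 + Y² - Y (W(Y) = (Y² - Y) + 5 = 5 + Y² - Y)
(5*W(3))*11 = (5*(5 + 3² - 1*3))*11 = (5*(5 + 9 - 3))*11 = (5*11)*11 = 55*11 = 605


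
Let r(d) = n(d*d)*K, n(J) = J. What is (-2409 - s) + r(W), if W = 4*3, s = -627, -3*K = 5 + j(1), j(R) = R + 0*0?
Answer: -2070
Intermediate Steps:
j(R) = R (j(R) = R + 0 = R)
K = -2 (K = -(5 + 1)/3 = -⅓*6 = -2)
W = 12
r(d) = -2*d² (r(d) = (d*d)*(-2) = d²*(-2) = -2*d²)
(-2409 - s) + r(W) = (-2409 - 1*(-627)) - 2*12² = (-2409 + 627) - 2*144 = -1782 - 288 = -2070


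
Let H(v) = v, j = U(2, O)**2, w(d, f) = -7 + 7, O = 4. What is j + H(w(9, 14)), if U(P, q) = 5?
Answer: 25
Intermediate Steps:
w(d, f) = 0
j = 25 (j = 5**2 = 25)
j + H(w(9, 14)) = 25 + 0 = 25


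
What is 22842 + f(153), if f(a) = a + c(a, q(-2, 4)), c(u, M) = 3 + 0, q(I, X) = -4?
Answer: 22998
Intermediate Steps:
c(u, M) = 3
f(a) = 3 + a (f(a) = a + 3 = 3 + a)
22842 + f(153) = 22842 + (3 + 153) = 22842 + 156 = 22998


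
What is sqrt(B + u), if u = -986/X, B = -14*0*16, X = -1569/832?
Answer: 8*sqrt(20111442)/1569 ≈ 22.866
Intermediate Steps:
X = -1569/832 (X = -1569*1/832 = -1569/832 ≈ -1.8858)
B = 0 (B = 0*16 = 0)
u = 820352/1569 (u = -986/(-1569/832) = -986*(-832/1569) = 820352/1569 ≈ 522.85)
sqrt(B + u) = sqrt(0 + 820352/1569) = sqrt(820352/1569) = 8*sqrt(20111442)/1569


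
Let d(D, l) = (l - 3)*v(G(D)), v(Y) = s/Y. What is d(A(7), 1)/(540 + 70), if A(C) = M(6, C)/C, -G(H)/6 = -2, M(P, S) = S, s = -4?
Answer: 1/915 ≈ 0.0010929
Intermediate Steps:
G(H) = 12 (G(H) = -6*(-2) = 12)
v(Y) = -4/Y
A(C) = 1 (A(C) = C/C = 1)
d(D, l) = 1 - l/3 (d(D, l) = (l - 3)*(-4/12) = (-3 + l)*(-4*1/12) = (-3 + l)*(-⅓) = 1 - l/3)
d(A(7), 1)/(540 + 70) = (1 - ⅓*1)/(540 + 70) = (1 - ⅓)/610 = (⅔)*(1/610) = 1/915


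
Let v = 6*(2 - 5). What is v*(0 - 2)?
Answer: 36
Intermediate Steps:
v = -18 (v = 6*(-3) = -18)
v*(0 - 2) = -18*(0 - 2) = -18*(-2) = 36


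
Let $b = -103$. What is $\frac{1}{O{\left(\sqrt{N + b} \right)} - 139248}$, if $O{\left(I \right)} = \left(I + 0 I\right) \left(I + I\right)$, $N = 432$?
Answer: $- \frac{1}{138590} \approx -7.2155 \cdot 10^{-6}$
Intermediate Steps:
$O{\left(I \right)} = 2 I^{2}$ ($O{\left(I \right)} = \left(I + 0\right) 2 I = I 2 I = 2 I^{2}$)
$\frac{1}{O{\left(\sqrt{N + b} \right)} - 139248} = \frac{1}{2 \left(\sqrt{432 - 103}\right)^{2} - 139248} = \frac{1}{2 \left(\sqrt{329}\right)^{2} - 139248} = \frac{1}{2 \cdot 329 - 139248} = \frac{1}{658 - 139248} = \frac{1}{-138590} = - \frac{1}{138590}$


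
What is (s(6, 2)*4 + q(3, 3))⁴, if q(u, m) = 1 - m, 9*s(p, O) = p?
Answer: 16/81 ≈ 0.19753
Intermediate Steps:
s(p, O) = p/9
(s(6, 2)*4 + q(3, 3))⁴ = (((⅑)*6)*4 + (1 - 1*3))⁴ = ((⅔)*4 + (1 - 3))⁴ = (8/3 - 2)⁴ = (⅔)⁴ = 16/81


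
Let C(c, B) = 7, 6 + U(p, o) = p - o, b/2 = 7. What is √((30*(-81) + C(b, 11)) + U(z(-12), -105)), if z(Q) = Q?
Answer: 4*I*√146 ≈ 48.332*I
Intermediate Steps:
b = 14 (b = 2*7 = 14)
U(p, o) = -6 + p - o (U(p, o) = -6 + (p - o) = -6 + p - o)
√((30*(-81) + C(b, 11)) + U(z(-12), -105)) = √((30*(-81) + 7) + (-6 - 12 - 1*(-105))) = √((-2430 + 7) + (-6 - 12 + 105)) = √(-2423 + 87) = √(-2336) = 4*I*√146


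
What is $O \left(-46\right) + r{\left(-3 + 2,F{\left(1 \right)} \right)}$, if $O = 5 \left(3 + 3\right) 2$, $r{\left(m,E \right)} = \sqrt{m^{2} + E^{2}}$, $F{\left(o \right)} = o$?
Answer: $-2760 + \sqrt{2} \approx -2758.6$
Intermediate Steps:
$r{\left(m,E \right)} = \sqrt{E^{2} + m^{2}}$
$O = 60$ ($O = 5 \cdot 6 \cdot 2 = 30 \cdot 2 = 60$)
$O \left(-46\right) + r{\left(-3 + 2,F{\left(1 \right)} \right)} = 60 \left(-46\right) + \sqrt{1^{2} + \left(-3 + 2\right)^{2}} = -2760 + \sqrt{1 + \left(-1\right)^{2}} = -2760 + \sqrt{1 + 1} = -2760 + \sqrt{2}$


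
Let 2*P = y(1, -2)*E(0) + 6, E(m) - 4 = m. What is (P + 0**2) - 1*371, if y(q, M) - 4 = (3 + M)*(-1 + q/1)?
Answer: -360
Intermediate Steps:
E(m) = 4 + m
y(q, M) = 4 + (-1 + q)*(3 + M) (y(q, M) = 4 + (3 + M)*(-1 + q/1) = 4 + (3 + M)*(-1 + q*1) = 4 + (3 + M)*(-1 + q) = 4 + (-1 + q)*(3 + M))
P = 11 (P = ((1 - 1*(-2) + 3*1 - 2*1)*(4 + 0) + 6)/2 = ((1 + 2 + 3 - 2)*4 + 6)/2 = (4*4 + 6)/2 = (16 + 6)/2 = (1/2)*22 = 11)
(P + 0**2) - 1*371 = (11 + 0**2) - 1*371 = (11 + 0) - 371 = 11 - 371 = -360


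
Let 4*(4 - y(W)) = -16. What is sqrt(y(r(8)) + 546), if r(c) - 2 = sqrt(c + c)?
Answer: sqrt(554) ≈ 23.537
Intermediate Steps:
r(c) = 2 + sqrt(2)*sqrt(c) (r(c) = 2 + sqrt(c + c) = 2 + sqrt(2*c) = 2 + sqrt(2)*sqrt(c))
y(W) = 8 (y(W) = 4 - 1/4*(-16) = 4 + 4 = 8)
sqrt(y(r(8)) + 546) = sqrt(8 + 546) = sqrt(554)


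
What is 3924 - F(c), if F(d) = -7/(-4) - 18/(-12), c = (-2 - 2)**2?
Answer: 15683/4 ≈ 3920.8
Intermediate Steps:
c = 16 (c = (-4)**2 = 16)
F(d) = 13/4 (F(d) = -7*(-1/4) - 18*(-1/12) = 7/4 + 3/2 = 13/4)
3924 - F(c) = 3924 - 1*13/4 = 3924 - 13/4 = 15683/4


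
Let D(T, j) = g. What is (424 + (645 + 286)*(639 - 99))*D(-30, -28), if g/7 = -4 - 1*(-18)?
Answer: 49310072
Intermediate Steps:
g = 98 (g = 7*(-4 - 1*(-18)) = 7*(-4 + 18) = 7*14 = 98)
D(T, j) = 98
(424 + (645 + 286)*(639 - 99))*D(-30, -28) = (424 + (645 + 286)*(639 - 99))*98 = (424 + 931*540)*98 = (424 + 502740)*98 = 503164*98 = 49310072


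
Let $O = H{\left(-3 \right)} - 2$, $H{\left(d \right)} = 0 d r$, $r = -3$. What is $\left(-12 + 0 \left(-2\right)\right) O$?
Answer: $24$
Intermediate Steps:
$H{\left(d \right)} = 0$ ($H{\left(d \right)} = 0 d \left(-3\right) = 0 \left(-3\right) = 0$)
$O = -2$ ($O = 0 - 2 = -2$)
$\left(-12 + 0 \left(-2\right)\right) O = \left(-12 + 0 \left(-2\right)\right) \left(-2\right) = \left(-12 + 0\right) \left(-2\right) = \left(-12\right) \left(-2\right) = 24$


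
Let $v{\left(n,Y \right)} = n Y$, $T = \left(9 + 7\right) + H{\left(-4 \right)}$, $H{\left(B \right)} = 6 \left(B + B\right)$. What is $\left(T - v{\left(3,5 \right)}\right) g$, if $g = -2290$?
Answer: $107630$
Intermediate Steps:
$H{\left(B \right)} = 12 B$ ($H{\left(B \right)} = 6 \cdot 2 B = 12 B$)
$T = -32$ ($T = \left(9 + 7\right) + 12 \left(-4\right) = 16 - 48 = -32$)
$v{\left(n,Y \right)} = Y n$
$\left(T - v{\left(3,5 \right)}\right) g = \left(-32 - 5 \cdot 3\right) \left(-2290\right) = \left(-32 - 15\right) \left(-2290\right) = \left(-47\right) \left(-2290\right) = 107630$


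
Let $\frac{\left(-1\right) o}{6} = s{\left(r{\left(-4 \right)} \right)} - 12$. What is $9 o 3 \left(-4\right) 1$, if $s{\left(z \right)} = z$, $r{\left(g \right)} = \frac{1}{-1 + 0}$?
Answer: $-8424$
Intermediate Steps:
$r{\left(g \right)} = -1$ ($r{\left(g \right)} = \frac{1}{-1} = -1$)
$o = 78$ ($o = - 6 \left(-1 - 12\right) = \left(-6\right) \left(-13\right) = 78$)
$9 o 3 \left(-4\right) 1 = 9 \cdot 78 \cdot 3 \left(-4\right) 1 = 702 \left(\left(-12\right) 1\right) = 702 \left(-12\right) = -8424$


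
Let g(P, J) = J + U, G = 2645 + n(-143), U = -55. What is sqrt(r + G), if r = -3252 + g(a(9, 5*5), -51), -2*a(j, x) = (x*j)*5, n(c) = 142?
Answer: I*sqrt(571) ≈ 23.896*I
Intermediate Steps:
a(j, x) = -5*j*x/2 (a(j, x) = -x*j*5/2 = -j*x*5/2 = -5*j*x/2)
G = 2787 (G = 2645 + 142 = 2787)
g(P, J) = -55 + J (g(P, J) = J - 55 = -55 + J)
r = -3358 (r = -3252 + (-55 - 51) = -3252 - 106 = -3358)
sqrt(r + G) = sqrt(-3358 + 2787) = sqrt(-571) = I*sqrt(571)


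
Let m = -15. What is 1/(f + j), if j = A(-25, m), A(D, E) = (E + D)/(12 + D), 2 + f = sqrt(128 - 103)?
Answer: 13/79 ≈ 0.16456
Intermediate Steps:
f = 3 (f = -2 + sqrt(128 - 103) = -2 + sqrt(25) = -2 + 5 = 3)
A(D, E) = (D + E)/(12 + D)
j = 40/13 (j = (-25 - 15)/(12 - 25) = -40/(-13) = -1/13*(-40) = 40/13 ≈ 3.0769)
1/(f + j) = 1/(3 + 40/13) = 1/(79/13) = 13/79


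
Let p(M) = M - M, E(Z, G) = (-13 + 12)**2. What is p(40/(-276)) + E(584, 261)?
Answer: 1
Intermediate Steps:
E(Z, G) = 1 (E(Z, G) = (-1)**2 = 1)
p(M) = 0
p(40/(-276)) + E(584, 261) = 0 + 1 = 1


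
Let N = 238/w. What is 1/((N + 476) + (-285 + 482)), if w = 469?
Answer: 67/45125 ≈ 0.0014848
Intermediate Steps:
N = 34/67 (N = 238/469 = 238*(1/469) = 34/67 ≈ 0.50746)
1/((N + 476) + (-285 + 482)) = 1/((34/67 + 476) + (-285 + 482)) = 1/(31926/67 + 197) = 1/(45125/67) = 67/45125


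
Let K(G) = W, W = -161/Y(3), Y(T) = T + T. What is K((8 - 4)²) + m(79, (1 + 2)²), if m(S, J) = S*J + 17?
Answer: 4207/6 ≈ 701.17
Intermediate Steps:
Y(T) = 2*T
m(S, J) = 17 + J*S (m(S, J) = J*S + 17 = 17 + J*S)
W = -161/6 (W = -161/(2*3) = -161/6 ≈ -26.833)
K(G) = -161/6
K((8 - 4)²) + m(79, (1 + 2)²) = -161/6 + (17 + (1 + 2)²*79) = -161/6 + (17 + 3²*79) = -161/6 + (17 + 9*79) = -161/6 + (17 + 711) = -161/6 + 728 = 4207/6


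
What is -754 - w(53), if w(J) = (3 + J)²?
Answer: -3890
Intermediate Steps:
-754 - w(53) = -754 - (3 + 53)² = -754 - 1*56² = -754 - 1*3136 = -754 - 3136 = -3890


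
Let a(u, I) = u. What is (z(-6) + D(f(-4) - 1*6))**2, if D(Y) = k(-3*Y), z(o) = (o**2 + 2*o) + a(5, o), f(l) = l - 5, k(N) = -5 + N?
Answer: 4761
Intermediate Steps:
f(l) = -5 + l
z(o) = 5 + o**2 + 2*o (z(o) = (o**2 + 2*o) + 5 = 5 + o**2 + 2*o)
D(Y) = -5 - 3*Y
(z(-6) + D(f(-4) - 1*6))**2 = ((5 + (-6)**2 + 2*(-6)) + (-5 - 3*((-5 - 4) - 1*6)))**2 = ((5 + 36 - 12) + (-5 - 3*(-9 - 6)))**2 = (29 + (-5 - 3*(-15)))**2 = (29 + (-5 + 45))**2 = (29 + 40)**2 = 69**2 = 4761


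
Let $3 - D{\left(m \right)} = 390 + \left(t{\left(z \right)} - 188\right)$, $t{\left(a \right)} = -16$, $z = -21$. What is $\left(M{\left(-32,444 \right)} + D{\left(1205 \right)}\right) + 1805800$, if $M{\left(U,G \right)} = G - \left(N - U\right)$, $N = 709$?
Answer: $1805320$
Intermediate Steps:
$M{\left(U,G \right)} = -709 + G + U$ ($M{\left(U,G \right)} = G + \left(U - 709\right) = G + \left(-709 + U\right) = -709 + G + U$)
$D{\left(m \right)} = -183$ ($D{\left(m \right)} = 3 - \left(390 - 204\right) = 3 - 186 = -183$)
$\left(M{\left(-32,444 \right)} + D{\left(1205 \right)}\right) + 1805800 = \left(\left(-709 + 444 - 32\right) - 183\right) + 1805800 = \left(-297 - 183\right) + 1805800 = -480 + 1805800 = 1805320$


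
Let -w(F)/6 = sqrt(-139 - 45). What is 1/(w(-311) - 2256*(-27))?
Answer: 423/25765822 + I*sqrt(46)/309189864 ≈ 1.6417e-5 + 2.1936e-8*I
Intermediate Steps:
w(F) = -12*I*sqrt(46) (w(F) = -6*sqrt(-139 - 45) = -12*I*sqrt(46))
1/(w(-311) - 2256*(-27)) = 1/(-12*I*sqrt(46) - 2256*(-27)) = 1/(-12*I*sqrt(46) + 60912) = 1/(60912 - 12*I*sqrt(46))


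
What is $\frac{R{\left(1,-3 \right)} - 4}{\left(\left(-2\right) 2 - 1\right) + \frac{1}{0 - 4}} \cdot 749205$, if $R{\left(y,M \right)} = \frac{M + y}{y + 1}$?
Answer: $\frac{4994700}{7} \approx 7.1353 \cdot 10^{5}$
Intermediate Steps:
$R{\left(y,M \right)} = \frac{M + y}{1 + y}$
$\frac{R{\left(1,-3 \right)} - 4}{\left(\left(-2\right) 2 - 1\right) + \frac{1}{0 - 4}} \cdot 749205 = \frac{\frac{-3 + 1}{1 + 1} - 4}{\left(\left(-2\right) 2 - 1\right) + \frac{1}{0 - 4}} \cdot 749205 = \frac{\frac{1}{2} \left(-2\right) - 4}{\left(-4 - 1\right) + \frac{1}{-4}} \cdot 749205 = \frac{\frac{1}{2} \left(-2\right) - 4}{-5 - \frac{1}{4}} \cdot 749205 = \frac{-1 - 4}{- \frac{21}{4}} \cdot 749205 = \left(-5\right) \left(- \frac{4}{21}\right) 749205 = \frac{20}{21} \cdot 749205 = \frac{4994700}{7}$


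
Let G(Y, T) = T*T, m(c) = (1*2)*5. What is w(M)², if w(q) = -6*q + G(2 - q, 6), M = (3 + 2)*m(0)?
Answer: 69696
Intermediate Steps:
m(c) = 10 (m(c) = 2*5 = 10)
G(Y, T) = T²
M = 50 (M = (3 + 2)*10 = 5*10 = 50)
w(q) = 36 - 6*q (w(q) = -6*q + 6² = -6*q + 36 = 36 - 6*q)
w(M)² = (36 - 6*50)² = (36 - 300)² = (-264)² = 69696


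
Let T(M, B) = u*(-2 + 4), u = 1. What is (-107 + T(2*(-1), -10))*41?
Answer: -4305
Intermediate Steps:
T(M, B) = 2 (T(M, B) = 1*(-2 + 4) = 1*2 = 2)
(-107 + T(2*(-1), -10))*41 = (-107 + 2)*41 = -105*41 = -4305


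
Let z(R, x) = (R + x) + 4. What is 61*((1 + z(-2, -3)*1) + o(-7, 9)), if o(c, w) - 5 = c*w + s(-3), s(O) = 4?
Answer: -3294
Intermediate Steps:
z(R, x) = 4 + R + x
o(c, w) = 9 + c*w (o(c, w) = 5 + (c*w + 4) = 5 + (4 + c*w) = 9 + c*w)
61*((1 + z(-2, -3)*1) + o(-7, 9)) = 61*((1 + (4 - 2 - 3)*1) + (9 - 7*9)) = 61*((1 - 1*1) + (9 - 63)) = 61*((1 - 1) - 54) = 61*(0 - 54) = 61*(-54) = -3294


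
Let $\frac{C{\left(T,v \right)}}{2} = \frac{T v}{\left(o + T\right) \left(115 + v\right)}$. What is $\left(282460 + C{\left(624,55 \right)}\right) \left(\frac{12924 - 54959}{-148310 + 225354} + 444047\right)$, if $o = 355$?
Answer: $\frac{3655137801561606483}{29141893} \approx 1.2543 \cdot 10^{11}$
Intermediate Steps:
$C{\left(T,v \right)} = \frac{2 T v}{\left(115 + v\right) \left(355 + T\right)}$ ($C{\left(T,v \right)} = 2 \frac{T v}{\left(355 + T\right) \left(115 + v\right)} = 2 \frac{T v}{\left(115 + v\right) \left(355 + T\right)} = \frac{2 T v}{\left(115 + v\right) \left(355 + T\right)}$)
$\left(282460 + C{\left(624,55 \right)}\right) \left(\frac{12924 - 54959}{-148310 + 225354} + 444047\right) = \left(282460 + 2 \cdot 624 \cdot 55 \frac{1}{40825 + 115 \cdot 624 + 355 \cdot 55 + 624 \cdot 55}\right) \left(\frac{12924 - 54959}{-148310 + 225354} + 444047\right) = \left(282460 + 2 \cdot 624 \cdot 55 \frac{1}{40825 + 71760 + 19525 + 34320}\right) \left(- \frac{42035}{77044} + 444047\right) = \left(282460 + 2 \cdot 624 \cdot 55 \cdot \frac{1}{166430}\right) \left(\left(-42035\right) \frac{1}{77044} + 444047\right) = \left(282460 + 2 \cdot 624 \cdot 55 \cdot \frac{1}{166430}\right) \left(- \frac{42035}{77044} + 444047\right) = \left(282460 + \frac{624}{1513}\right) \frac{34211115033}{77044} = \frac{427362604}{1513} \cdot \frac{34211115033}{77044} = \frac{3655137801561606483}{29141893}$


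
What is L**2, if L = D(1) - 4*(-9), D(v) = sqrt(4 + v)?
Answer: (36 + sqrt(5))**2 ≈ 1462.0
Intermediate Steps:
L = 36 + sqrt(5) (L = sqrt(4 + 1) - 4*(-9) = sqrt(5) + 36 = 36 + sqrt(5) ≈ 38.236)
L**2 = (36 + sqrt(5))**2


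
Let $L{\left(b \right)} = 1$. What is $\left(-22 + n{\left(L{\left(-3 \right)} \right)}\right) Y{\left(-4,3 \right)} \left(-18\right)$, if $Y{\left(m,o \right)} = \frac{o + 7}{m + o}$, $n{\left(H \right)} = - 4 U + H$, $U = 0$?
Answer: $-3780$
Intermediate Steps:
$n{\left(H \right)} = H$ ($n{\left(H \right)} = \left(-4\right) 0 + H = 0 + H = H$)
$Y{\left(m,o \right)} = \frac{7 + o}{m + o}$
$\left(-22 + n{\left(L{\left(-3 \right)} \right)}\right) Y{\left(-4,3 \right)} \left(-18\right) = \left(-22 + 1\right) \frac{7 + 3}{-4 + 3} \left(-18\right) = - 21 \frac{1}{-1} \cdot 10 \left(-18\right) = - 21 \left(\left(-1\right) 10\right) \left(-18\right) = \left(-21\right) \left(-10\right) \left(-18\right) = 210 \left(-18\right) = -3780$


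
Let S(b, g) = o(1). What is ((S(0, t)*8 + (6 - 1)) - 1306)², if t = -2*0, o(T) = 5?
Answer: 1590121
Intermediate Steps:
t = 0
S(b, g) = 5
((S(0, t)*8 + (6 - 1)) - 1306)² = ((5*8 + (6 - 1)) - 1306)² = ((40 + 5) - 1306)² = (45 - 1306)² = (-1261)² = 1590121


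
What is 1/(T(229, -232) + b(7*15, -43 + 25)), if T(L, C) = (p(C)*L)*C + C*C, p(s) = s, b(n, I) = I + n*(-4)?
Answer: 1/12379082 ≈ 8.0781e-8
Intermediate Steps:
b(n, I) = I - 4*n
T(L, C) = C² + L*C² (T(L, C) = (C*L)*C + C*C = L*C² + C² = C² + L*C²)
1/(T(229, -232) + b(7*15, -43 + 25)) = 1/((-232)²*(1 + 229) + ((-43 + 25) - 28*15)) = 1/(53824*230 + (-18 - 4*105)) = 1/(12379520 + (-18 - 420)) = 1/(12379520 - 438) = 1/12379082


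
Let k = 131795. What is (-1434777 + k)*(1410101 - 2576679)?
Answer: 1520030135596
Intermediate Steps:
(-1434777 + k)*(1410101 - 2576679) = (-1434777 + 131795)*(1410101 - 2576679) = -1302982*(-1166578) = 1520030135596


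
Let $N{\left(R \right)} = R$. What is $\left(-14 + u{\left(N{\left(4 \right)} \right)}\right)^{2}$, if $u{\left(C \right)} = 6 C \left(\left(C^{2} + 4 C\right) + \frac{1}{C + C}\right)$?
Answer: $573049$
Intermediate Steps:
$u{\left(C \right)} = 6 C \left(C^{2} + \frac{1}{2 C} + 4 C\right)$ ($u{\left(C \right)} = 6 C \left(\left(C^{2} + 4 C\right) + \frac{1}{2 C}\right) = 6 C \left(C^{2} + \frac{1}{2 C} + 4 C\right)$)
$\left(-14 + u{\left(N{\left(4 \right)} \right)}\right)^{2} = \left(-14 + \left(3 + 6 \cdot 4^{3} + 24 \cdot 4^{2}\right)\right)^{2} = \left(-14 + \left(3 + 6 \cdot 64 + 24 \cdot 16\right)\right)^{2} = \left(-14 + \left(3 + 384 + 384\right)\right)^{2} = \left(-14 + 771\right)^{2} = 757^{2} = 573049$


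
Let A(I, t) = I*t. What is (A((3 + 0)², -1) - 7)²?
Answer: 256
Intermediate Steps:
(A((3 + 0)², -1) - 7)² = ((3 + 0)²*(-1) - 7)² = (3²*(-1) - 7)² = (9*(-1) - 7)² = (-9 - 7)² = (-16)² = 256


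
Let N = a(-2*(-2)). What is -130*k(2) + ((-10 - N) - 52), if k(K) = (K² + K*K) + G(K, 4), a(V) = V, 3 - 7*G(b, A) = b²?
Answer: -7612/7 ≈ -1087.4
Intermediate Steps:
G(b, A) = 3/7 - b²/7
N = 4 (N = -2*(-2) = 4)
k(K) = 3/7 + 13*K²/7 (k(K) = (K² + K*K) + (3/7 - K²/7) = (K² + K²) + (3/7 - K²/7) = 2*K² + (3/7 - K²/7) = 3/7 + 13*K²/7)
-130*k(2) + ((-10 - N) - 52) = -130*(3/7 + (13/7)*2²) + ((-10 - 1*4) - 52) = -130*(3/7 + (13/7)*4) + ((-10 - 4) - 52) = -130*(3/7 + 52/7) + (-14 - 52) = -130*55/7 - 66 = -7150/7 - 66 = -7612/7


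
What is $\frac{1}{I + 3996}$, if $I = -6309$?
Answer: $- \frac{1}{2313} \approx -0.00043234$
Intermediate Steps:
$\frac{1}{I + 3996} = \frac{1}{-6309 + 3996} = \frac{1}{-2313} = - \frac{1}{2313}$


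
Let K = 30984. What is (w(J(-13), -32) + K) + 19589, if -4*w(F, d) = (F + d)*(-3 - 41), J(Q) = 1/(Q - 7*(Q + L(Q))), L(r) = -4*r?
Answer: 1305745/26 ≈ 50221.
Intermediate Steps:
J(Q) = 1/(22*Q) (J(Q) = 1/(Q - 7*(Q - 4*Q)) = 1/(Q - (-21)*Q) = 1/(Q + 21*Q) = 1/(22*Q))
w(F, d) = 11*F + 11*d (w(F, d) = -(F + d)*(-3 - 41)/4 = -(F + d)*(-44)/4 = -(-44*F - 44*d)/4 = 11*F + 11*d)
(w(J(-13), -32) + K) + 19589 = ((11*((1/22)/(-13)) + 11*(-32)) + 30984) + 19589 = ((11*((1/22)*(-1/13)) - 352) + 30984) + 19589 = ((11*(-1/286) - 352) + 30984) + 19589 = ((-1/26 - 352) + 30984) + 19589 = (-9153/26 + 30984) + 19589 = 796431/26 + 19589 = 1305745/26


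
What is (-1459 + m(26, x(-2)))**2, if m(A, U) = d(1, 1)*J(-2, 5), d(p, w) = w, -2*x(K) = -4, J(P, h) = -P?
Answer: 2122849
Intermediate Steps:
x(K) = 2 (x(K) = -1/2*(-4) = 2)
m(A, U) = 2 (m(A, U) = 1*(-1*(-2)) = 1*2 = 2)
(-1459 + m(26, x(-2)))**2 = (-1459 + 2)**2 = (-1457)**2 = 2122849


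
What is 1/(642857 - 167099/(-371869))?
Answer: 371869/239058756832 ≈ 1.5556e-6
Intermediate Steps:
1/(642857 - 167099/(-371869)) = 1/(642857 - 167099*(-1/371869)) = 1/(642857 + 167099/371869) = 1/(239058756832/371869) = 371869/239058756832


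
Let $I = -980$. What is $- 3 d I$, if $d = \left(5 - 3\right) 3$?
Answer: $17640$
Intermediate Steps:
$d = 6$ ($d = 2 \cdot 3 = 6$)
$- 3 d I = - 3 \cdot 6 \left(-980\right) = \left(-3\right) \left(-5880\right) = 17640$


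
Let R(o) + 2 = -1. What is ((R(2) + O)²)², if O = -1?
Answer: 256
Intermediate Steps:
R(o) = -3 (R(o) = -2 - 1 = -3)
((R(2) + O)²)² = ((-3 - 1)²)² = ((-4)²)² = 16² = 256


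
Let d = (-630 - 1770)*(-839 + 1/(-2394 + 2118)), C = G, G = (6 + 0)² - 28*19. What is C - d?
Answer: -46324408/23 ≈ -2.0141e+6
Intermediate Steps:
G = -496 (G = 6² - 532 = 36 - 532 = -496)
C = -496
d = 46313000/23 (d = -2400*(-839 + 1/(-276)) = -2400*(-839 - 1/276) = -2400*(-231565/276) = 46313000/23 ≈ 2.0136e+6)
C - d = -496 - 1*46313000/23 = -496 - 46313000/23 = -46324408/23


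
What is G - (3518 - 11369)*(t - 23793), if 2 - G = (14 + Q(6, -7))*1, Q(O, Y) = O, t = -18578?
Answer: -332654739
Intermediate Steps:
G = -18 (G = 2 - (14 + 6) = 2 - 20 = -18)
G - (3518 - 11369)*(t - 23793) = -18 - (3518 - 11369)*(-18578 - 23793) = -18 - (-7851)*(-42371) = -18 - 1*332654721 = -18 - 332654721 = -332654739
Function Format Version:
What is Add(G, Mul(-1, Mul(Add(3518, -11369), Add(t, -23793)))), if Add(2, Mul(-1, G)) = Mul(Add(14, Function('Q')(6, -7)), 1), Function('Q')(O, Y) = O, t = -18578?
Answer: -332654739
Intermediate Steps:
G = -18 (G = Add(2, Mul(-1, Mul(Add(14, 6), 1))) = Add(2, Mul(-1, Mul(20, 1))) = Add(2, Mul(-1, 20)) = Add(2, -20) = -18)
Add(G, Mul(-1, Mul(Add(3518, -11369), Add(t, -23793)))) = Add(-18, Mul(-1, Mul(Add(3518, -11369), Add(-18578, -23793)))) = Add(-18, Mul(-1, Mul(-7851, -42371))) = Add(-18, Mul(-1, 332654721)) = Add(-18, -332654721) = -332654739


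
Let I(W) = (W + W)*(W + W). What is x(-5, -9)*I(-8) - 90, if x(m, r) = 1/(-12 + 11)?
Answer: -346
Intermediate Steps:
x(m, r) = -1 (x(m, r) = 1/(-1) = -1)
I(W) = 4*W² (I(W) = (2*W)*(2*W) = 4*W²)
x(-5, -9)*I(-8) - 90 = -4*(-8)² - 90 = -4*64 - 90 = -1*256 - 90 = -256 - 90 = -346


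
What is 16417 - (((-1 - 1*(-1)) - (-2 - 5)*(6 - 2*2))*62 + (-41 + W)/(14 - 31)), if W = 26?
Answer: 264318/17 ≈ 15548.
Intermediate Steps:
16417 - (((-1 - 1*(-1)) - (-2 - 5)*(6 - 2*2))*62 + (-41 + W)/(14 - 31)) = 16417 - (((-1 - 1*(-1)) - (-2 - 5)*(6 - 2*2))*62 + (-41 + 26)/(14 - 31)) = 16417 - (((-1 + 1) - (-7)*(6 - 4))*62 - 15/(-17)) = 16417 - ((0 - (-7)*2)*62 - 15*(-1/17)) = 16417 - ((0 - 1*(-14))*62 + 15/17) = 16417 - ((0 + 14)*62 + 15/17) = 16417 - (14*62 + 15/17) = 16417 - (868 + 15/17) = 16417 - 1*14771/17 = 16417 - 14771/17 = 264318/17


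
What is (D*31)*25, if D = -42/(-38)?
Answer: 16275/19 ≈ 856.58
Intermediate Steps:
D = 21/19 (D = -42*(-1/38) = 21/19 ≈ 1.1053)
(D*31)*25 = ((21/19)*31)*25 = (651/19)*25 = 16275/19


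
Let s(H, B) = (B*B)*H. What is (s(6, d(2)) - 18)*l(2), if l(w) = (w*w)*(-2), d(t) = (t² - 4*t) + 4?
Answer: 144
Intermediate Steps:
d(t) = 4 + t² - 4*t
s(H, B) = H*B² (s(H, B) = B²*H = H*B²)
l(w) = -2*w² (l(w) = w²*(-2) = -2*w²)
(s(6, d(2)) - 18)*l(2) = (6*(4 + 2² - 4*2)² - 18)*(-2*2²) = (6*(4 + 4 - 8)² - 18)*(-2*4) = (6*0² - 18)*(-8) = (6*0 - 18)*(-8) = (0 - 18)*(-8) = -18*(-8) = 144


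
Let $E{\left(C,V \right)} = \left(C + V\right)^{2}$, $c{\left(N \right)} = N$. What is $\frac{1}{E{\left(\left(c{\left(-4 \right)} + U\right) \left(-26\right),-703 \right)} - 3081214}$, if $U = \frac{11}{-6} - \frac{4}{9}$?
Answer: $- \frac{81}{225978170} \approx -3.5844 \cdot 10^{-7}$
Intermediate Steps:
$U = - \frac{41}{18}$ ($U = 11 \left(- \frac{1}{6}\right) - \frac{4}{9} = - \frac{11}{6} - \frac{4}{9} = - \frac{41}{18} \approx -2.2778$)
$\frac{1}{E{\left(\left(c{\left(-4 \right)} + U\right) \left(-26\right),-703 \right)} - 3081214} = \frac{1}{\left(\left(-4 - \frac{41}{18}\right) \left(-26\right) - 703\right)^{2} - 3081214} = \frac{1}{\left(\left(- \frac{113}{18}\right) \left(-26\right) - 703\right)^{2} - 3081214} = \frac{1}{\left(\frac{1469}{9} - 703\right)^{2} - 3081214} = \frac{1}{\left(- \frac{4858}{9}\right)^{2} - 3081214} = \frac{1}{\frac{23600164}{81} - 3081214} = \frac{1}{- \frac{225978170}{81}} = - \frac{81}{225978170}$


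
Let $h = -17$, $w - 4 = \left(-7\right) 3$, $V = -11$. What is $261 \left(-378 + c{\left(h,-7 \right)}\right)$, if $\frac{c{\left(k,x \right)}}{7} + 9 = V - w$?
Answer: $-104139$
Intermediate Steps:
$w = -17$ ($w = 4 - 21 = -17$)
$c{\left(k,x \right)} = -21$ ($c{\left(k,x \right)} = -63 + 7 \left(-11 - -17\right) = -63 + 7 \left(-11 + 17\right) = -63 + 7 \cdot 6 = -63 + 42 = -21$)
$261 \left(-378 + c{\left(h,-7 \right)}\right) = 261 \left(-378 - 21\right) = 261 \left(-399\right) = -104139$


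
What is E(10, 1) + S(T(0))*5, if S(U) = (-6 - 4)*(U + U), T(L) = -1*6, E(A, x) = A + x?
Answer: 611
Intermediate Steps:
T(L) = -6
S(U) = -20*U
E(10, 1) + S(T(0))*5 = (10 + 1) - 20*(-6)*5 = 11 + 120*5 = 11 + 600 = 611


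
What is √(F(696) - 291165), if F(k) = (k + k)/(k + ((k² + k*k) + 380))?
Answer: I*√17119073905319289/242477 ≈ 539.6*I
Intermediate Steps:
F(k) = 2*k/(380 + k + 2*k²) (F(k) = (2*k)/(k + ((k² + k²) + 380)) = (2*k)/(k + (2*k² + 380)) = (2*k)/(k + (380 + 2*k²)) = (2*k)/(380 + k + 2*k²) = 2*k/(380 + k + 2*k²))
√(F(696) - 291165) = √(2*696/(380 + 696 + 2*696²) - 291165) = √(2*696/(380 + 696 + 2*484416) - 291165) = √(2*696/(380 + 696 + 968832) - 291165) = √(2*696/969908 - 291165) = √(2*696*(1/969908) - 291165) = √(348/242477 - 291165) = √(-70600815357/242477) = I*√17119073905319289/242477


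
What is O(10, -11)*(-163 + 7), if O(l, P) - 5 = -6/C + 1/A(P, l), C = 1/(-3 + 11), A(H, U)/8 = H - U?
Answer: 93925/14 ≈ 6708.9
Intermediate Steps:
A(H, U) = -8*U + 8*H (A(H, U) = 8*(H - U) = -8*U + 8*H)
C = ⅛ (C = 1/8 = ⅛ ≈ 0.12500)
O(l, P) = -43 + 1/(-8*l + 8*P) (O(l, P) = 5 + (-6/⅛ + 1/(-8*l + 8*P)) = 5 + (-6*8 + 1/(-8*l + 8*P)) = 5 + (-48 + 1/(-8*l + 8*P)) = -43 + 1/(-8*l + 8*P))
O(10, -11)*(-163 + 7) = ((⅛ - 43*(-11) + 43*10)/(-11 - 1*10))*(-163 + 7) = ((⅛ + 473 + 430)/(-11 - 10))*(-156) = ((7225/8)/(-21))*(-156) = -1/21*7225/8*(-156) = -7225/168*(-156) = 93925/14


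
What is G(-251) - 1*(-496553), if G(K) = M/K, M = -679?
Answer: 124635482/251 ≈ 4.9656e+5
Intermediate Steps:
G(K) = -679/K
G(-251) - 1*(-496553) = -679/(-251) - 1*(-496553) = -679*(-1/251) + 496553 = 679/251 + 496553 = 124635482/251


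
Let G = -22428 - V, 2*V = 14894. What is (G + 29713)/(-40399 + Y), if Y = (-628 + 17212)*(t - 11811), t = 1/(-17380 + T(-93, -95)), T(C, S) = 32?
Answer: 702594/849679121897 ≈ 8.2689e-7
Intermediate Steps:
V = 7447 (V = (½)*14894 = 7447)
t = -1/17348 (t = 1/(-17380 + 32) = 1/(-17348) = -1/17348 ≈ -5.7644e-5)
G = -29875 (G = -22428 - 1*7447 = -22428 - 7447 = -29875)
Y = -849503911434/4337 (Y = (-628 + 17212)*(-1/17348 - 11811) = 16584*(-204897229/17348) = -849503911434/4337 ≈ -1.9587e+8)
(G + 29713)/(-40399 + Y) = (-29875 + 29713)/(-40399 - 849503911434/4337) = -162/(-849679121897/4337) = -162*(-4337/849679121897) = 702594/849679121897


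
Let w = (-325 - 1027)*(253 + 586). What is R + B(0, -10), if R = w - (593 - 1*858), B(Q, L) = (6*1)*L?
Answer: -1134123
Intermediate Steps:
w = -1134328 (w = -1352*839 = -1134328)
B(Q, L) = 6*L
R = -1134063 (R = -1134328 - (593 - 1*858) = -1134328 - (593 - 858) = -1134328 - 1*(-265) = -1134328 + 265 = -1134063)
R + B(0, -10) = -1134063 + 6*(-10) = -1134063 - 60 = -1134123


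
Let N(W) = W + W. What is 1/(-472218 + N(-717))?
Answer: -1/473652 ≈ -2.1113e-6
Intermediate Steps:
N(W) = 2*W
1/(-472218 + N(-717)) = 1/(-472218 + 2*(-717)) = 1/(-472218 - 1434) = 1/(-473652) = -1/473652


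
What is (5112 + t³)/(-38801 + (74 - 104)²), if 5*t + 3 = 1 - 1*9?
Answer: -637669/4737625 ≈ -0.13460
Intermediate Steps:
t = -11/5 (t = -⅗ + (1 - 1*9)/5 = -⅗ + (1 - 9)/5 = -⅗ + (⅕)*(-8) = -⅗ - 8/5 = -11/5 ≈ -2.2000)
(5112 + t³)/(-38801 + (74 - 104)²) = (5112 + (-11/5)³)/(-38801 + (74 - 104)²) = (5112 - 1331/125)/(-38801 + (-30)²) = 637669/(125*(-38801 + 900)) = (637669/125)/(-37901) = (637669/125)*(-1/37901) = -637669/4737625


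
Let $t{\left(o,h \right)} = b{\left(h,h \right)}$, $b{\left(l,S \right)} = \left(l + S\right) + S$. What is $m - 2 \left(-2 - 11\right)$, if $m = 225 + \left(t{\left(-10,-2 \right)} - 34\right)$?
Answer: $211$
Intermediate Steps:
$b{\left(l,S \right)} = l + 2 S$ ($b{\left(l,S \right)} = \left(S + l\right) + S = l + 2 S$)
$t{\left(o,h \right)} = 3 h$ ($t{\left(o,h \right)} = h + 2 h = 3 h$)
$m = 185$ ($m = 225 + \left(3 \left(-2\right) - 34\right) = 225 - 40 = 185$)
$m - 2 \left(-2 - 11\right) = 185 - 2 \left(-2 - 11\right) = 185 - -26 = 185 + 26 = 211$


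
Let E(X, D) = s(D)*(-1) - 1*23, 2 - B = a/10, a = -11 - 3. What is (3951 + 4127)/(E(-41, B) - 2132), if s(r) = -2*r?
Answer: -40390/10741 ≈ -3.7604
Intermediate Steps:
a = -14
B = 17/5 (B = 2 - (-14)/10 = 2 - 1*(-7/5) = 2 + 7/5 = 17/5 ≈ 3.4000)
E(X, D) = -23 + 2*D (E(X, D) = -2*D*(-1) - 1*23 = 2*D - 23 = -23 + 2*D)
(3951 + 4127)/(E(-41, B) - 2132) = (3951 + 4127)/((-23 + 2*(17/5)) - 2132) = 8078/((-23 + 34/5) - 2132) = 8078/(-81/5 - 2132) = 8078/(-10741/5) = 8078*(-5/10741) = -40390/10741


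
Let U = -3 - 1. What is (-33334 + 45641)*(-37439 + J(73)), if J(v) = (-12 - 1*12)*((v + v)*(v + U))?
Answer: -3436299005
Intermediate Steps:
U = -4
J(v) = -48*v*(-4 + v) (J(v) = (-12 - 1*12)*((v + v)*(v - 4)) = (-12 - 12)*((2*v)*(-4 + v)) = -48*v*(-4 + v))
(-33334 + 45641)*(-37439 + J(73)) = (-33334 + 45641)*(-37439 + 48*73*(4 - 1*73)) = 12307*(-37439 + 48*73*(4 - 73)) = 12307*(-37439 + 48*73*(-69)) = 12307*(-37439 - 241776) = 12307*(-279215) = -3436299005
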